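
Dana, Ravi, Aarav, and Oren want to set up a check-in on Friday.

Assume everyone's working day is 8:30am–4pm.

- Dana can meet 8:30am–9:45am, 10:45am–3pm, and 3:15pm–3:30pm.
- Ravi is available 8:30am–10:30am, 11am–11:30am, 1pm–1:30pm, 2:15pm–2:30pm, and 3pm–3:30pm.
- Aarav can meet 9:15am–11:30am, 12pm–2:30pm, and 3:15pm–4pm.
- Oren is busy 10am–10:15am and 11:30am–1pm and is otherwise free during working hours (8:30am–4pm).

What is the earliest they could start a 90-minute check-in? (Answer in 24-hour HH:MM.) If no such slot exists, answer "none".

Oren free within 08:30–16:00: 08:30–10:00, 10:15–11:30, 13:00–16:00.
Dana ∩ Ravi: 08:30–09:45, 11:00–11:30, 13:00–13:30, 14:15–14:30, 15:15–15:30.
Dana ∩ Ravi ∩ Aarav: 09:15–09:45, 11:00–11:30, 13:00–13:30, 14:15–14:30, 15:15–15:30.
Dana ∩ Ravi ∩ Aarav ∩ Oren: 09:15–09:45, 11:00–11:30, 13:00–13:30, 14:15–14:30, 15:15–15:30.
Windows ≥ 90 min: (none).

none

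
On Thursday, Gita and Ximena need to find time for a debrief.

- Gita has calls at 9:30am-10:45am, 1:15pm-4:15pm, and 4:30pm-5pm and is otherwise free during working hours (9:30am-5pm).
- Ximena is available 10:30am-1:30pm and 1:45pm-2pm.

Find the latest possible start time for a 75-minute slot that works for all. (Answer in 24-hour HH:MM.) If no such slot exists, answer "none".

12:00

Gita free within 09:30–17:00: 10:45–13:15, 16:15–16:30.
Gita ∩ Ximena: 10:45–13:15.
Windows ≥ 75 min: 10:45–13:15.
Latest start in the last window 10:45–13:15 is 13:15 − 75 min = 12:00.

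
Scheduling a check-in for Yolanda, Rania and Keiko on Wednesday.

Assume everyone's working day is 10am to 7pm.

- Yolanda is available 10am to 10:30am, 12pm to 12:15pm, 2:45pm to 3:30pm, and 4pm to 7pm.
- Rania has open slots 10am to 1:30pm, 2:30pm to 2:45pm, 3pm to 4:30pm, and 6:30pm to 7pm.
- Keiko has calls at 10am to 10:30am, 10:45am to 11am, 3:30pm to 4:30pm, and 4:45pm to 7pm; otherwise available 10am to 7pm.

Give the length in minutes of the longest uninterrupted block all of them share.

30 minutes

Keiko free within 10:00–19:00: 10:30–10:45, 11:00–15:30, 16:30–16:45.
Yolanda ∩ Rania: 10:00–10:30, 12:00–12:15, 15:00–15:30, 16:00–16:30, 18:30–19:00.
Yolanda ∩ Rania ∩ Keiko: 12:00–12:15, 15:00–15:30.
Common window lengths: 15, 30 min; longest is 30.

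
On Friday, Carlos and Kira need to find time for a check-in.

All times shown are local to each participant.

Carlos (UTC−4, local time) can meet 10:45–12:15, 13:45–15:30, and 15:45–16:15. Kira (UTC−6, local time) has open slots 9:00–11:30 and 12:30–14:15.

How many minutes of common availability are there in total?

Carlos → UTC: 14:45–16:15, 17:45–19:30, 19:45–20:15.
Kira → UTC: 15:00–17:30, 18:30–20:15.
Carlos ∩ Kira: 15:00–16:15, 18:30–19:30, 19:45–20:15.
Total common minutes: 75 + 60 + 30 = 165.

165 minutes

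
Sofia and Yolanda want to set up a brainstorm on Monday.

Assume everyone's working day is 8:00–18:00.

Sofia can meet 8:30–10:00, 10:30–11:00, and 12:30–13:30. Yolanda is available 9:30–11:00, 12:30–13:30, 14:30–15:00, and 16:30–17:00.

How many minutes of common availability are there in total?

Sofia ∩ Yolanda: 09:30–10:00, 10:30–11:00, 12:30–13:30.
Total common minutes: 30 + 30 + 60 = 120.

120 minutes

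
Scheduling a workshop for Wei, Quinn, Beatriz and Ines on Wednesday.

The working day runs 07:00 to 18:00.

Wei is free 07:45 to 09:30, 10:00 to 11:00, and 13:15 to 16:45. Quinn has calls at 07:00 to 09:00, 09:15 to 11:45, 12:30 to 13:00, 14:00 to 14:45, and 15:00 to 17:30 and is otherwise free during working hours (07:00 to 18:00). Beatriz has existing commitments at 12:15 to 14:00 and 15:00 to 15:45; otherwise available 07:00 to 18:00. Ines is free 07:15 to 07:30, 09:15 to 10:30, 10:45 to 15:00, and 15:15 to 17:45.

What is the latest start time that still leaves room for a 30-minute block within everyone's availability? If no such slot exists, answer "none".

none

Quinn free within 07:00–18:00: 09:00–09:15, 11:45–12:30, 13:00–14:00, 14:45–15:00, 17:30–18:00.
Beatriz free within 07:00–18:00: 07:00–12:15, 14:00–15:00, 15:45–18:00.
Wei ∩ Quinn: 09:00–09:15, 13:15–14:00, 14:45–15:00.
Wei ∩ Quinn ∩ Beatriz: 09:00–09:15, 14:45–15:00.
Wei ∩ Quinn ∩ Beatriz ∩ Ines: 14:45–15:00.
Windows ≥ 30 min: (none).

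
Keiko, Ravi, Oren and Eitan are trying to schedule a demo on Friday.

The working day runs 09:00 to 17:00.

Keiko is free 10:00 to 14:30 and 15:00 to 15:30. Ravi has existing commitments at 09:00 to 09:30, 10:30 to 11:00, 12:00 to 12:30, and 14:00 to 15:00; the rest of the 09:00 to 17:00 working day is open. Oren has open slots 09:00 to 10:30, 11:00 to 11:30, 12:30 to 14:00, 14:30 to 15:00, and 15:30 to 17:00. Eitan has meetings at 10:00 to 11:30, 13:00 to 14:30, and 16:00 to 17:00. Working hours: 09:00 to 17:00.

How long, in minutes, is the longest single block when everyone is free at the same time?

30 minutes

Ravi free within 09:00–17:00: 09:30–10:30, 11:00–12:00, 12:30–14:00, 15:00–17:00.
Eitan free within 09:00–17:00: 09:00–10:00, 11:30–13:00, 14:30–16:00.
Keiko ∩ Ravi: 10:00–10:30, 11:00–12:00, 12:30–14:00, 15:00–15:30.
Keiko ∩ Ravi ∩ Oren: 10:00–10:30, 11:00–11:30, 12:30–14:00.
Keiko ∩ Ravi ∩ Oren ∩ Eitan: 12:30–13:00.
Single common window of 30 minutes.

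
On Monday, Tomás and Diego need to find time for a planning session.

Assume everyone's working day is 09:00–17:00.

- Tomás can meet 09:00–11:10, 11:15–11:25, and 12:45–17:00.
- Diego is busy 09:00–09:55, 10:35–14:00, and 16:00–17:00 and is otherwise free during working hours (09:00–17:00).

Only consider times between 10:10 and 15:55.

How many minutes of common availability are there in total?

140 minutes

Diego free within 09:00–17:00: 09:55–10:35, 14:00–16:00.
Tomás ∩ Diego: 09:55–10:35, 14:00–16:00.
Restricted to 10:10–15:55: 10:10–10:35, 14:00–15:55.
Total common minutes: 25 + 115 = 140.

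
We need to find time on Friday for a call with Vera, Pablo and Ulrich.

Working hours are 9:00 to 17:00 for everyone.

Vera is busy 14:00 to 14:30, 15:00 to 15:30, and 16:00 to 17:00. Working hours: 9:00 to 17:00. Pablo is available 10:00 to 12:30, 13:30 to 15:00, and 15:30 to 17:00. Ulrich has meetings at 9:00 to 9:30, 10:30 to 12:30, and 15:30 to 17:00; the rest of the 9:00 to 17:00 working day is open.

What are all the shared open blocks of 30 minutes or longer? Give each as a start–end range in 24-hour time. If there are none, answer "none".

10:00–10:30, 13:30–14:00, 14:30–15:00

Vera free within 09:00–17:00: 09:00–14:00, 14:30–15:00, 15:30–16:00.
Ulrich free within 09:00–17:00: 09:30–10:30, 12:30–15:30.
Vera ∩ Pablo: 10:00–12:30, 13:30–14:00, 14:30–15:00, 15:30–16:00.
Vera ∩ Pablo ∩ Ulrich: 10:00–10:30, 13:30–14:00, 14:30–15:00.
Windows ≥ 30 min: 10:00–10:30, 13:30–14:00, 14:30–15:00.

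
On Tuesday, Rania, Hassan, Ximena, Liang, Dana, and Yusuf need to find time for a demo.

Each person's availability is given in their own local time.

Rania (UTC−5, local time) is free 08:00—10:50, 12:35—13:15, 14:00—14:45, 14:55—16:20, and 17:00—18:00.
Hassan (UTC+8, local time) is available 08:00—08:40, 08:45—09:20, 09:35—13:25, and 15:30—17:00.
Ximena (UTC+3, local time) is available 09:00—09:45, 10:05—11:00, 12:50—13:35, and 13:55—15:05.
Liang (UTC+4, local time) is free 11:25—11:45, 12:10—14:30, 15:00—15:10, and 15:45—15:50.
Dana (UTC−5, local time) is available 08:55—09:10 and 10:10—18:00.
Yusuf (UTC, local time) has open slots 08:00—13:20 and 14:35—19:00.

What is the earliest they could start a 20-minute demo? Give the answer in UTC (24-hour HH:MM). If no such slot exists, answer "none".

none

Rania → UTC: 13:00–15:50, 17:35–18:15, 19:00–19:45, 19:55–21:20, 22:00–23:00.
Hassan → UTC: 00:00–00:40, 00:45–01:20, 01:35–05:25, 07:30–09:00.
Ximena → UTC: 06:00–06:45, 07:05–08:00, 09:50–10:35, 10:55–12:05.
Liang → UTC: 07:25–07:45, 08:10–10:30, 11:00–11:10, 11:45–11:50.
Dana → UTC: 13:55–14:10, 15:10–23:00.
Yusuf → UTC: 08:00–13:20, 14:35–19:00.
Rania ∩ Hassan: (none).
Rania ∩ Hassan ∩ Ximena: (none).
Rania ∩ Hassan ∩ Ximena ∩ Liang: (none).
Rania ∩ Hassan ∩ Ximena ∩ Liang ∩ Dana: (none).
Rania ∩ Hassan ∩ Ximena ∩ Liang ∩ Dana ∩ Yusuf: (none).
Windows ≥ 20 min: (none).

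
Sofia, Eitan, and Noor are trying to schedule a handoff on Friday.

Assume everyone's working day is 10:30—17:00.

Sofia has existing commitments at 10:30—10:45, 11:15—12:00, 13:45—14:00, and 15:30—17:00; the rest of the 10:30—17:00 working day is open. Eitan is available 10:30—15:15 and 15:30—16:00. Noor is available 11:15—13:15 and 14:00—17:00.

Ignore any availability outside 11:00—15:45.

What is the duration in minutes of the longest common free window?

Sofia free within 10:30–17:00: 10:45–11:15, 12:00–13:45, 14:00–15:30.
Sofia ∩ Eitan: 10:45–11:15, 12:00–13:45, 14:00–15:15.
Sofia ∩ Eitan ∩ Noor: 12:00–13:15, 14:00–15:15.
Restricted to 11:00–15:45: 12:00–13:15, 14:00–15:15.
Common window lengths: 75, 75 min; longest is 75.

75 minutes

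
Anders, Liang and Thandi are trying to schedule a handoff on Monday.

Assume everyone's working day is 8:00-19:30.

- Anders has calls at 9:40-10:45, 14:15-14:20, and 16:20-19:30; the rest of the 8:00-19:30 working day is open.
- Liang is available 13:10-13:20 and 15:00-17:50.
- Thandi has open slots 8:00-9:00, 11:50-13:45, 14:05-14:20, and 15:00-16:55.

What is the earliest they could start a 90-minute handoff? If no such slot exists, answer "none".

none

Anders free within 08:00–19:30: 08:00–09:40, 10:45–14:15, 14:20–16:20.
Anders ∩ Liang: 13:10–13:20, 15:00–16:20.
Anders ∩ Liang ∩ Thandi: 13:10–13:20, 15:00–16:20.
Windows ≥ 90 min: (none).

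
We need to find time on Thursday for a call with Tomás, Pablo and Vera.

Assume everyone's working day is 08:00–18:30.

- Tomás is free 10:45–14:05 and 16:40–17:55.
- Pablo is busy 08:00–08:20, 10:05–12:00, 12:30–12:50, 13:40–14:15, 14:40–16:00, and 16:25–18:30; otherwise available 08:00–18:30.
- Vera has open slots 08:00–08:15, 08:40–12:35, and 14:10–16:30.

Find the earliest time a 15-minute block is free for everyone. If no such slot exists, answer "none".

Pablo free within 08:00–18:30: 08:20–10:05, 12:00–12:30, 12:50–13:40, 14:15–14:40, 16:00–16:25.
Tomás ∩ Pablo: 12:00–12:30, 12:50–13:40.
Tomás ∩ Pablo ∩ Vera: 12:00–12:30.
Windows ≥ 15 min: 12:00–12:30.
Earliest such window starts at 12:00.

12:00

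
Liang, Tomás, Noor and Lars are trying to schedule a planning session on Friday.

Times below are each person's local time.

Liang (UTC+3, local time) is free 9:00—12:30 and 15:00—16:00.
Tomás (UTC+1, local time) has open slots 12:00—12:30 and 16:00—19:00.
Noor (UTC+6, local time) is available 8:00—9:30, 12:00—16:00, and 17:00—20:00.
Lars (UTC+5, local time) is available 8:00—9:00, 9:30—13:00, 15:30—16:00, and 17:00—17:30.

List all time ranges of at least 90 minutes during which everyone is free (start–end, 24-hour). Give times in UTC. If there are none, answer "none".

none

Liang → UTC: 06:00–09:30, 12:00–13:00.
Tomás → UTC: 11:00–11:30, 15:00–18:00.
Noor → UTC: 02:00–03:30, 06:00–10:00, 11:00–14:00.
Lars → UTC: 03:00–04:00, 04:30–08:00, 10:30–11:00, 12:00–12:30.
Liang ∩ Tomás: (none).
Liang ∩ Tomás ∩ Noor: (none).
Liang ∩ Tomás ∩ Noor ∩ Lars: (none).
Windows ≥ 90 min: (none).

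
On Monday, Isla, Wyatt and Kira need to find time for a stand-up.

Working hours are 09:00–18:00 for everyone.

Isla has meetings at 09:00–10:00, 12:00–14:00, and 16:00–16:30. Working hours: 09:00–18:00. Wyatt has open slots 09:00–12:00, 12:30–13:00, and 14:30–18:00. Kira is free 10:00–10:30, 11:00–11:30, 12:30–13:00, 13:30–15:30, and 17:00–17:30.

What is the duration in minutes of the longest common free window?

Isla free within 09:00–18:00: 10:00–12:00, 14:00–16:00, 16:30–18:00.
Isla ∩ Wyatt: 10:00–12:00, 14:30–16:00, 16:30–18:00.
Isla ∩ Wyatt ∩ Kira: 10:00–10:30, 11:00–11:30, 14:30–15:30, 17:00–17:30.
Common window lengths: 30, 30, 60, 30 min; longest is 60.

60 minutes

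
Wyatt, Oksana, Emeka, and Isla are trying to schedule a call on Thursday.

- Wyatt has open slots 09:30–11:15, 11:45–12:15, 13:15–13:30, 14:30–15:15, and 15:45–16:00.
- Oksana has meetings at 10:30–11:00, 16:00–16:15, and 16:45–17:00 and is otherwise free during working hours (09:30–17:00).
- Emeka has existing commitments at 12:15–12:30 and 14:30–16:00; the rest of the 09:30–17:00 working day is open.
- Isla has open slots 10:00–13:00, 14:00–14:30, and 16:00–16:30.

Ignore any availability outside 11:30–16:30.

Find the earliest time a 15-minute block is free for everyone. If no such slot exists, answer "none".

Oksana free within 09:30–17:00: 09:30–10:30, 11:00–16:00, 16:15–16:45.
Emeka free within 09:30–17:00: 09:30–12:15, 12:30–14:30, 16:00–17:00.
Wyatt ∩ Oksana: 09:30–10:30, 11:00–11:15, 11:45–12:15, 13:15–13:30, 14:30–15:15, 15:45–16:00.
Wyatt ∩ Oksana ∩ Emeka: 09:30–10:30, 11:00–11:15, 11:45–12:15, 13:15–13:30.
Wyatt ∩ Oksana ∩ Emeka ∩ Isla: 10:00–10:30, 11:00–11:15, 11:45–12:15.
Restricted to 11:30–16:30: 11:45–12:15.
Windows ≥ 15 min: 11:45–12:15.
Earliest such window starts at 11:45.

11:45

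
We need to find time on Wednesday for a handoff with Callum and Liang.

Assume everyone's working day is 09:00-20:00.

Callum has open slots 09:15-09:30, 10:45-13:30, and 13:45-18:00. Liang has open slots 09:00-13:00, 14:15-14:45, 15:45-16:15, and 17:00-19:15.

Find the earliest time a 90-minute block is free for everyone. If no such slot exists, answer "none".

Callum ∩ Liang: 09:15–09:30, 10:45–13:00, 14:15–14:45, 15:45–16:15, 17:00–18:00.
Windows ≥ 90 min: 10:45–13:00.
Earliest such window starts at 10:45.

10:45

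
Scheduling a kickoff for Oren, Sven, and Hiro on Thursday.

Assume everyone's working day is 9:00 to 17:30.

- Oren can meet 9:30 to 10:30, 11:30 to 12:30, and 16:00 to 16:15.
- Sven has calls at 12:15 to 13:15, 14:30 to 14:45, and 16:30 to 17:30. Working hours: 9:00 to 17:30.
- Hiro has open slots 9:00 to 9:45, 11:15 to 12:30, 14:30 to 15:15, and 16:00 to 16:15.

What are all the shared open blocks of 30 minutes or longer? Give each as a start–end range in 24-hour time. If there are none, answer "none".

Sven free within 09:00–17:30: 09:00–12:15, 13:15–14:30, 14:45–16:30.
Oren ∩ Sven: 09:30–10:30, 11:30–12:15, 16:00–16:15.
Oren ∩ Sven ∩ Hiro: 09:30–09:45, 11:30–12:15, 16:00–16:15.
Windows ≥ 30 min: 11:30–12:15.

11:30–12:15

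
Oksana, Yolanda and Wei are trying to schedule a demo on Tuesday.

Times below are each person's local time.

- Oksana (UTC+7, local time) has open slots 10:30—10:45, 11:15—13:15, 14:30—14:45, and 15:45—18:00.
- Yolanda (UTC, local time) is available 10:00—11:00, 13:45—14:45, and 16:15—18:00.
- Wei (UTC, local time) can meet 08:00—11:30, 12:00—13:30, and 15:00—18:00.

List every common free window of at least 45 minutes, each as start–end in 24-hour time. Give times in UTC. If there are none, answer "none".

10:00–11:00

Oksana → UTC: 03:30–03:45, 04:15–06:15, 07:30–07:45, 08:45–11:00.
Yolanda → UTC: 10:00–11:00, 13:45–14:45, 16:15–18:00.
Wei → UTC: 08:00–11:30, 12:00–13:30, 15:00–18:00.
Oksana ∩ Yolanda: 10:00–11:00.
Oksana ∩ Yolanda ∩ Wei: 10:00–11:00.
Windows ≥ 45 min: 10:00–11:00.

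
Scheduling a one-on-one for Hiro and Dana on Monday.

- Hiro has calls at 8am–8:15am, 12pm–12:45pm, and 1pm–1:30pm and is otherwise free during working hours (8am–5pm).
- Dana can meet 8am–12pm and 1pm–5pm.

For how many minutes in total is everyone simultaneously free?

Hiro free within 08:00–17:00: 08:15–12:00, 12:45–13:00, 13:30–17:00.
Hiro ∩ Dana: 08:15–12:00, 13:30–17:00.
Total common minutes: 225 + 210 = 435.

435 minutes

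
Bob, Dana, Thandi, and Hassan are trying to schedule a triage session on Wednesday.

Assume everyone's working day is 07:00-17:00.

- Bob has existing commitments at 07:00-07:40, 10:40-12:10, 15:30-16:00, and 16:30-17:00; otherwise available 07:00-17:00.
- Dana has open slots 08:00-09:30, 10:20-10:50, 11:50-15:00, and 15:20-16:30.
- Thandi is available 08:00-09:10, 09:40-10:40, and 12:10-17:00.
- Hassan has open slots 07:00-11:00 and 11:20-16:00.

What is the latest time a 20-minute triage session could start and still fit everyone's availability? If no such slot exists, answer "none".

Bob free within 07:00–17:00: 07:40–10:40, 12:10–15:30, 16:00–16:30.
Bob ∩ Dana: 08:00–09:30, 10:20–10:40, 12:10–15:00, 15:20–15:30, 16:00–16:30.
Bob ∩ Dana ∩ Thandi: 08:00–09:10, 10:20–10:40, 12:10–15:00, 15:20–15:30, 16:00–16:30.
Bob ∩ Dana ∩ Thandi ∩ Hassan: 08:00–09:10, 10:20–10:40, 12:10–15:00, 15:20–15:30.
Windows ≥ 20 min: 08:00–09:10, 10:20–10:40, 12:10–15:00.
Latest start in the last window 12:10–15:00 is 15:00 − 20 min = 14:40.

14:40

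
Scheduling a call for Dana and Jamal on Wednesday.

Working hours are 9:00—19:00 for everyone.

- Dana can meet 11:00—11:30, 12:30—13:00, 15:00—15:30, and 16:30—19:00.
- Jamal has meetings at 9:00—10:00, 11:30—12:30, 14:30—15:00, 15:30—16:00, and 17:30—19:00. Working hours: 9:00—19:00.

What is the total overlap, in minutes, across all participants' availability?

150 minutes

Jamal free within 09:00–19:00: 10:00–11:30, 12:30–14:30, 15:00–15:30, 16:00–17:30.
Dana ∩ Jamal: 11:00–11:30, 12:30–13:00, 15:00–15:30, 16:30–17:30.
Total common minutes: 30 + 30 + 30 + 60 = 150.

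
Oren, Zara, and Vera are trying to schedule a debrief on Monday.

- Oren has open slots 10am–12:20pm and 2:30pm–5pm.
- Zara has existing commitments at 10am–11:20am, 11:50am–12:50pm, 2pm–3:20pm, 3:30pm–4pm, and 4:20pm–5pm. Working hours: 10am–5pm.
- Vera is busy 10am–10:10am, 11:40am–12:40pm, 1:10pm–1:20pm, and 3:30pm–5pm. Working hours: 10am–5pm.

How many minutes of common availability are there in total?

30 minutes

Zara free within 10:00–17:00: 11:20–11:50, 12:50–14:00, 15:20–15:30, 16:00–16:20.
Vera free within 10:00–17:00: 10:10–11:40, 12:40–13:10, 13:20–15:30.
Oren ∩ Zara: 11:20–11:50, 15:20–15:30, 16:00–16:20.
Oren ∩ Zara ∩ Vera: 11:20–11:40, 15:20–15:30.
Total common minutes: 20 + 10 = 30.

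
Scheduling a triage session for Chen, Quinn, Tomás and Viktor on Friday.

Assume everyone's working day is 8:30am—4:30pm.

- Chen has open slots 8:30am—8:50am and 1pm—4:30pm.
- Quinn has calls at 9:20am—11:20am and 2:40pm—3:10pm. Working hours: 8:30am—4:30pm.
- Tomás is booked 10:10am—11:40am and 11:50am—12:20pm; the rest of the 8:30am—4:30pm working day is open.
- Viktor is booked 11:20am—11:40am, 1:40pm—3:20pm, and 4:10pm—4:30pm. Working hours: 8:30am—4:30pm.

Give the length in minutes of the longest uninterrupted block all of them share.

50 minutes

Quinn free within 08:30–16:30: 08:30–09:20, 11:20–14:40, 15:10–16:30.
Tomás free within 08:30–16:30: 08:30–10:10, 11:40–11:50, 12:20–16:30.
Viktor free within 08:30–16:30: 08:30–11:20, 11:40–13:40, 15:20–16:10.
Chen ∩ Quinn: 08:30–08:50, 13:00–14:40, 15:10–16:30.
Chen ∩ Quinn ∩ Tomás: 08:30–08:50, 13:00–14:40, 15:10–16:30.
Chen ∩ Quinn ∩ Tomás ∩ Viktor: 08:30–08:50, 13:00–13:40, 15:20–16:10.
Common window lengths: 20, 40, 50 min; longest is 50.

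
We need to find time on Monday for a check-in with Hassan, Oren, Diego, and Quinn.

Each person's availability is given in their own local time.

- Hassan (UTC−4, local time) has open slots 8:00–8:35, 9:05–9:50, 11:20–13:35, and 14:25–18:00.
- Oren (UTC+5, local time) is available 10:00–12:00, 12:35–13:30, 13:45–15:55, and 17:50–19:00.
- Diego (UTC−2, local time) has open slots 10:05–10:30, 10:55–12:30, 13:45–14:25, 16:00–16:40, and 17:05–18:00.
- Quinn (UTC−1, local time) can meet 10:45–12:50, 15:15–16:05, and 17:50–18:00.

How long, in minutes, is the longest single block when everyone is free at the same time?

45 minutes

Hassan → UTC: 12:00–12:35, 13:05–13:50, 15:20–17:35, 18:25–22:00.
Oren → UTC: 05:00–07:00, 07:35–08:30, 08:45–10:55, 12:50–14:00.
Diego → UTC: 12:05–12:30, 12:55–14:30, 15:45–16:25, 18:00–18:40, 19:05–20:00.
Quinn → UTC: 11:45–13:50, 16:15–17:05, 18:50–19:00.
Hassan ∩ Oren: 13:05–13:50.
Hassan ∩ Oren ∩ Diego: 13:05–13:50.
Hassan ∩ Oren ∩ Diego ∩ Quinn: 13:05–13:50.
Single common window of 45 minutes.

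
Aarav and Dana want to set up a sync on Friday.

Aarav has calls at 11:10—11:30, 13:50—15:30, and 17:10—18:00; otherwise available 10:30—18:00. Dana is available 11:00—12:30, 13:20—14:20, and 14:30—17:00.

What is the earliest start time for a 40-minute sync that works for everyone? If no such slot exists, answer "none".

Aarav free within 10:30–18:00: 10:30–11:10, 11:30–13:50, 15:30–17:10.
Aarav ∩ Dana: 11:00–11:10, 11:30–12:30, 13:20–13:50, 15:30–17:00.
Windows ≥ 40 min: 11:30–12:30, 15:30–17:00.
Earliest such window starts at 11:30.

11:30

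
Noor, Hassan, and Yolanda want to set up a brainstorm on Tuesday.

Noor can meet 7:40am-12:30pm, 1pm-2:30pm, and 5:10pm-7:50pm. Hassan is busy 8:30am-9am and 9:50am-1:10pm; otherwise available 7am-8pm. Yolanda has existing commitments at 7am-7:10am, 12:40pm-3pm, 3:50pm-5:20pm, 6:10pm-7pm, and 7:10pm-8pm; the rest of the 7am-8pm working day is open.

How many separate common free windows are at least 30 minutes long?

Hassan free within 07:00–20:00: 07:00–08:30, 09:00–09:50, 13:10–20:00.
Yolanda free within 07:00–20:00: 07:10–12:40, 15:00–15:50, 17:20–18:10, 19:00–19:10.
Noor ∩ Hassan: 07:40–08:30, 09:00–09:50, 13:10–14:30, 17:10–19:50.
Noor ∩ Hassan ∩ Yolanda: 07:40–08:30, 09:00–09:50, 17:20–18:10, 19:00–19:10.
Windows ≥ 30 min: 07:40–08:30, 09:00–09:50, 17:20–18:10.
That's 3 windows.

3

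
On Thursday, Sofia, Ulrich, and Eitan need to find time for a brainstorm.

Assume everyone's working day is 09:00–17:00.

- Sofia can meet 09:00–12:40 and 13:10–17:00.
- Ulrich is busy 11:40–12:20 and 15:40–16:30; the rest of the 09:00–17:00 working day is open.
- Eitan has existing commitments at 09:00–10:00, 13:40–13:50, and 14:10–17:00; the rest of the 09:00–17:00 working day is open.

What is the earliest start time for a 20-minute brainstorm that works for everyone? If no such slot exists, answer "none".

Ulrich free within 09:00–17:00: 09:00–11:40, 12:20–15:40, 16:30–17:00.
Eitan free within 09:00–17:00: 10:00–13:40, 13:50–14:10.
Sofia ∩ Ulrich: 09:00–11:40, 12:20–12:40, 13:10–15:40, 16:30–17:00.
Sofia ∩ Ulrich ∩ Eitan: 10:00–11:40, 12:20–12:40, 13:10–13:40, 13:50–14:10.
Windows ≥ 20 min: 10:00–11:40, 12:20–12:40, 13:10–13:40, 13:50–14:10.
Earliest such window starts at 10:00.

10:00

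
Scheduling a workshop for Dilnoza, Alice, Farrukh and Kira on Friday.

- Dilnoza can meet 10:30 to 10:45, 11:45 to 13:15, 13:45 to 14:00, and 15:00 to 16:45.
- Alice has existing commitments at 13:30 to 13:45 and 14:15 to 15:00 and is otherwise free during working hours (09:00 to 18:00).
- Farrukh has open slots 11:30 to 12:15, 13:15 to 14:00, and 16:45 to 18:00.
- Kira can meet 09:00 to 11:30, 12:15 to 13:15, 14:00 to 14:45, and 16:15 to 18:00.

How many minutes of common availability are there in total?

Alice free within 09:00–18:00: 09:00–13:30, 13:45–14:15, 15:00–18:00.
Dilnoza ∩ Alice: 10:30–10:45, 11:45–13:15, 13:45–14:00, 15:00–16:45.
Dilnoza ∩ Alice ∩ Farrukh: 11:45–12:15, 13:45–14:00.
Dilnoza ∩ Alice ∩ Farrukh ∩ Kira: (none).
Total common minutes: 0.

0 minutes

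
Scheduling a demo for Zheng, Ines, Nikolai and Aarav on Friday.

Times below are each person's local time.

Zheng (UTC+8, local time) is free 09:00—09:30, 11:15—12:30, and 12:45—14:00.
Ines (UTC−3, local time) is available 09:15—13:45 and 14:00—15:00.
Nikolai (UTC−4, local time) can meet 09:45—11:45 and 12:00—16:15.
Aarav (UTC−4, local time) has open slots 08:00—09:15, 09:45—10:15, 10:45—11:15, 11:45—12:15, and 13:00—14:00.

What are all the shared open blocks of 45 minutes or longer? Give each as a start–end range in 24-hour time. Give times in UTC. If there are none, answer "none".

Zheng → UTC: 01:00–01:30, 03:15–04:30, 04:45–06:00.
Ines → UTC: 12:15–16:45, 17:00–18:00.
Nikolai → UTC: 13:45–15:45, 16:00–20:15.
Aarav → UTC: 12:00–13:15, 13:45–14:15, 14:45–15:15, 15:45–16:15, 17:00–18:00.
Zheng ∩ Ines: (none).
Zheng ∩ Ines ∩ Nikolai: (none).
Zheng ∩ Ines ∩ Nikolai ∩ Aarav: (none).
Windows ≥ 45 min: (none).

none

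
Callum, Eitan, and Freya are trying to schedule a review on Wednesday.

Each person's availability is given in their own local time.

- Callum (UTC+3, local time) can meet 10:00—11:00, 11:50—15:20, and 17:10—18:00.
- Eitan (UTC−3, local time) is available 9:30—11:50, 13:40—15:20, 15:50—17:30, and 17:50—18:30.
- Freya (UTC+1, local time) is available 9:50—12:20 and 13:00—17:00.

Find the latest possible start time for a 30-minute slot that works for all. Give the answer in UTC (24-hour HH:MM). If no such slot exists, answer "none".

14:20

Callum → UTC: 07:00–08:00, 08:50–12:20, 14:10–15:00.
Eitan → UTC: 12:30–14:50, 16:40–18:20, 18:50–20:30, 20:50–21:30.
Freya → UTC: 08:50–11:20, 12:00–16:00.
Callum ∩ Eitan: 14:10–14:50.
Callum ∩ Eitan ∩ Freya: 14:10–14:50.
Windows ≥ 30 min: 14:10–14:50.
Latest start in the last window 14:10–14:50 is 14:50 − 30 min = 14:20.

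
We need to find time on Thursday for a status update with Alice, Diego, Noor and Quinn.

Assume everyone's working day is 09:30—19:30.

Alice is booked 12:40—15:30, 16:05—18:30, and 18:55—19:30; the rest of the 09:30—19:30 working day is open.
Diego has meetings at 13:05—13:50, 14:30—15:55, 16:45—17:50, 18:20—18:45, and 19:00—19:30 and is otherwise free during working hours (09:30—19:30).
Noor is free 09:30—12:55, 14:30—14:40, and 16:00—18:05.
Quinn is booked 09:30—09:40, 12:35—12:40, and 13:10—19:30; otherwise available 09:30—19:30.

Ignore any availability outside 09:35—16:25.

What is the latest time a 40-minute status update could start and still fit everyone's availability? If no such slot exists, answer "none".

Alice free within 09:30–19:30: 09:30–12:40, 15:30–16:05, 18:30–18:55.
Diego free within 09:30–19:30: 09:30–13:05, 13:50–14:30, 15:55–16:45, 17:50–18:20, 18:45–19:00.
Quinn free within 09:30–19:30: 09:40–12:35, 12:40–13:10.
Alice ∩ Diego: 09:30–12:40, 15:55–16:05, 18:45–18:55.
Alice ∩ Diego ∩ Noor: 09:30–12:40, 16:00–16:05.
Alice ∩ Diego ∩ Noor ∩ Quinn: 09:40–12:35.
Restricted to 09:35–16:25: 09:40–12:35.
Windows ≥ 40 min: 09:40–12:35.
Latest start in the last window 09:40–12:35 is 12:35 − 40 min = 11:55.

11:55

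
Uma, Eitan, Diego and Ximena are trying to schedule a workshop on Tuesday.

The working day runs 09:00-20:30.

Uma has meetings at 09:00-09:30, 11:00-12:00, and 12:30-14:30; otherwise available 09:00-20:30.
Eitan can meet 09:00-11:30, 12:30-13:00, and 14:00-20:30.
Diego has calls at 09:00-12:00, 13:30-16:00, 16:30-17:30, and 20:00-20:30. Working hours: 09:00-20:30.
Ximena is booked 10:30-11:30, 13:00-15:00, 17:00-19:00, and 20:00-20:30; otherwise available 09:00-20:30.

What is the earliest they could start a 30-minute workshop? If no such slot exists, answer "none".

Uma free within 09:00–20:30: 09:30–11:00, 12:00–12:30, 14:30–20:30.
Diego free within 09:00–20:30: 12:00–13:30, 16:00–16:30, 17:30–20:00.
Ximena free within 09:00–20:30: 09:00–10:30, 11:30–13:00, 15:00–17:00, 19:00–20:00.
Uma ∩ Eitan: 09:30–11:00, 14:30–20:30.
Uma ∩ Eitan ∩ Diego: 16:00–16:30, 17:30–20:00.
Uma ∩ Eitan ∩ Diego ∩ Ximena: 16:00–16:30, 19:00–20:00.
Windows ≥ 30 min: 16:00–16:30, 19:00–20:00.
Earliest such window starts at 16:00.

16:00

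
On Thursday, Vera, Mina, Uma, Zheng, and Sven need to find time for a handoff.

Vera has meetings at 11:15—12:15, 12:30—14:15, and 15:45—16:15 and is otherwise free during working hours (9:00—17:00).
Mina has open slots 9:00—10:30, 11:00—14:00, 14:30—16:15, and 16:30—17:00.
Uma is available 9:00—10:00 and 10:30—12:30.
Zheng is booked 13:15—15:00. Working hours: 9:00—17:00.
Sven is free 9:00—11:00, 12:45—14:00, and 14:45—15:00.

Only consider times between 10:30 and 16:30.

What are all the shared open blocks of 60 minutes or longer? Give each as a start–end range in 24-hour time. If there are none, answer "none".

Vera free within 09:00–17:00: 09:00–11:15, 12:15–12:30, 14:15–15:45, 16:15–17:00.
Zheng free within 09:00–17:00: 09:00–13:15, 15:00–17:00.
Vera ∩ Mina: 09:00–10:30, 11:00–11:15, 12:15–12:30, 14:30–15:45, 16:30–17:00.
Vera ∩ Mina ∩ Uma: 09:00–10:00, 11:00–11:15, 12:15–12:30.
Vera ∩ Mina ∩ Uma ∩ Zheng: 09:00–10:00, 11:00–11:15, 12:15–12:30.
Vera ∩ Mina ∩ Uma ∩ Zheng ∩ Sven: 09:00–10:00.
Restricted to 10:30–16:30: (none).
Windows ≥ 60 min: (none).

none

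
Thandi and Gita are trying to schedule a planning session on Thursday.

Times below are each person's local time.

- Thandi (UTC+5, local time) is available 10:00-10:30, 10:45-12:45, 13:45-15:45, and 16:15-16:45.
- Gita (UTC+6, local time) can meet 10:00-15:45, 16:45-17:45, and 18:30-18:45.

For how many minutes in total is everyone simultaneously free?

240 minutes

Thandi → UTC: 05:00–05:30, 05:45–07:45, 08:45–10:45, 11:15–11:45.
Gita → UTC: 04:00–09:45, 10:45–11:45, 12:30–12:45.
Thandi ∩ Gita: 05:00–05:30, 05:45–07:45, 08:45–09:45, 11:15–11:45.
Total common minutes: 30 + 120 + 60 + 30 = 240.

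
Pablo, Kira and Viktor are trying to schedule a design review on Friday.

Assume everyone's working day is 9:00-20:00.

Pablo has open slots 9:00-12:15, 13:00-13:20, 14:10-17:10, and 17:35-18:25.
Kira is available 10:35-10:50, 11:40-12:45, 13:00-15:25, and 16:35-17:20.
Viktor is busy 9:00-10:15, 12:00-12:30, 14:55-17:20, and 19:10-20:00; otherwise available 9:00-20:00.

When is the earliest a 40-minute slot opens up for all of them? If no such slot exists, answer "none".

Viktor free within 09:00–20:00: 10:15–12:00, 12:30–14:55, 17:20–19:10.
Pablo ∩ Kira: 10:35–10:50, 11:40–12:15, 13:00–13:20, 14:10–15:25, 16:35–17:10.
Pablo ∩ Kira ∩ Viktor: 10:35–10:50, 11:40–12:00, 13:00–13:20, 14:10–14:55.
Windows ≥ 40 min: 14:10–14:55.
Earliest such window starts at 14:10.

14:10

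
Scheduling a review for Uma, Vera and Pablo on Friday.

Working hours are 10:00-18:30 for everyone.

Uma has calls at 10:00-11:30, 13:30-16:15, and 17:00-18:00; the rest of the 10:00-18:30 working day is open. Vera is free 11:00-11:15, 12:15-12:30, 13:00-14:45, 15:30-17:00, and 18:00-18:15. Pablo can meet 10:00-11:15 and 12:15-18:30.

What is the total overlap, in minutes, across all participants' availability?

105 minutes

Uma free within 10:00–18:30: 11:30–13:30, 16:15–17:00, 18:00–18:30.
Uma ∩ Vera: 12:15–12:30, 13:00–13:30, 16:15–17:00, 18:00–18:15.
Uma ∩ Vera ∩ Pablo: 12:15–12:30, 13:00–13:30, 16:15–17:00, 18:00–18:15.
Total common minutes: 15 + 30 + 45 + 15 = 105.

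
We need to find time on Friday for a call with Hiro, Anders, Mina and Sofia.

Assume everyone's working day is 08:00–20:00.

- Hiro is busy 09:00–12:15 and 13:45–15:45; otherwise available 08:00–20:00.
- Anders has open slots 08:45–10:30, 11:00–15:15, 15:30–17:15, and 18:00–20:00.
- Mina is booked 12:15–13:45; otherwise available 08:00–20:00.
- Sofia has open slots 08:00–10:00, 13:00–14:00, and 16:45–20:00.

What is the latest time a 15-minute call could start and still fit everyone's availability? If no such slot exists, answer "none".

Hiro free within 08:00–20:00: 08:00–09:00, 12:15–13:45, 15:45–20:00.
Mina free within 08:00–20:00: 08:00–12:15, 13:45–20:00.
Hiro ∩ Anders: 08:45–09:00, 12:15–13:45, 15:45–17:15, 18:00–20:00.
Hiro ∩ Anders ∩ Mina: 08:45–09:00, 15:45–17:15, 18:00–20:00.
Hiro ∩ Anders ∩ Mina ∩ Sofia: 08:45–09:00, 16:45–17:15, 18:00–20:00.
Windows ≥ 15 min: 08:45–09:00, 16:45–17:15, 18:00–20:00.
Latest start in the last window 18:00–20:00 is 20:00 − 15 min = 19:45.

19:45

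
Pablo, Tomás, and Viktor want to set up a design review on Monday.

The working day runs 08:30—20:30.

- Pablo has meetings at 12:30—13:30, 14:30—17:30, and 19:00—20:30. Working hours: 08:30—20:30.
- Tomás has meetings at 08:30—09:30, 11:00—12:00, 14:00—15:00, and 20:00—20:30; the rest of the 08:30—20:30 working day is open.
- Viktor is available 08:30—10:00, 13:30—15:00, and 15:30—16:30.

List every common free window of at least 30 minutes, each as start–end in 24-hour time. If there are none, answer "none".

Pablo free within 08:30–20:30: 08:30–12:30, 13:30–14:30, 17:30–19:00.
Tomás free within 08:30–20:30: 09:30–11:00, 12:00–14:00, 15:00–20:00.
Pablo ∩ Tomás: 09:30–11:00, 12:00–12:30, 13:30–14:00, 17:30–19:00.
Pablo ∩ Tomás ∩ Viktor: 09:30–10:00, 13:30–14:00.
Windows ≥ 30 min: 09:30–10:00, 13:30–14:00.

09:30–10:00, 13:30–14:00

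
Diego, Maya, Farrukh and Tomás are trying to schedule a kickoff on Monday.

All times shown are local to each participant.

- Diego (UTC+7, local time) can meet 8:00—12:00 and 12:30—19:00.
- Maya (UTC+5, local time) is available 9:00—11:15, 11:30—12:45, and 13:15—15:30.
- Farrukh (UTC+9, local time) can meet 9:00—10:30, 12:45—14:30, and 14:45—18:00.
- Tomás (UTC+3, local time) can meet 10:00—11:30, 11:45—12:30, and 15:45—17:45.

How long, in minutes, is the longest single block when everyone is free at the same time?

45 minutes

Diego → UTC: 01:00–05:00, 05:30–12:00.
Maya → UTC: 04:00–06:15, 06:30–07:45, 08:15–10:30.
Farrukh → UTC: 00:00–01:30, 03:45–05:30, 05:45–09:00.
Tomás → UTC: 07:00–08:30, 08:45–09:30, 12:45–14:45.
Diego ∩ Maya: 04:00–05:00, 05:30–06:15, 06:30–07:45, 08:15–10:30.
Diego ∩ Maya ∩ Farrukh: 04:00–05:00, 05:45–06:15, 06:30–07:45, 08:15–09:00.
Diego ∩ Maya ∩ Farrukh ∩ Tomás: 07:00–07:45, 08:15–08:30, 08:45–09:00.
Common window lengths: 45, 15, 15 min; longest is 45.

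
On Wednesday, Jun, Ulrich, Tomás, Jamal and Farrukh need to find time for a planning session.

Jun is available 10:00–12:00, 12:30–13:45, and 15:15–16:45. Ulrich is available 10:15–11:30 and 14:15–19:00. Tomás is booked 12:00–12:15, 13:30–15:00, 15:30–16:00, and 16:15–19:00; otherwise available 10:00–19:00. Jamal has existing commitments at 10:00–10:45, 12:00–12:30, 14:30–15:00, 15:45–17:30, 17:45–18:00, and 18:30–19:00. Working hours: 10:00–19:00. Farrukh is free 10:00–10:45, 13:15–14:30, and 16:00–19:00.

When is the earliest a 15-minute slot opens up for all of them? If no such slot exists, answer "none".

Tomás free within 10:00–19:00: 10:00–12:00, 12:15–13:30, 15:00–15:30, 16:00–16:15.
Jamal free within 10:00–19:00: 10:45–12:00, 12:30–14:30, 15:00–15:45, 17:30–17:45, 18:00–18:30.
Jun ∩ Ulrich: 10:15–11:30, 15:15–16:45.
Jun ∩ Ulrich ∩ Tomás: 10:15–11:30, 15:15–15:30, 16:00–16:15.
Jun ∩ Ulrich ∩ Tomás ∩ Jamal: 10:45–11:30, 15:15–15:30.
Jun ∩ Ulrich ∩ Tomás ∩ Jamal ∩ Farrukh: (none).
Windows ≥ 15 min: (none).

none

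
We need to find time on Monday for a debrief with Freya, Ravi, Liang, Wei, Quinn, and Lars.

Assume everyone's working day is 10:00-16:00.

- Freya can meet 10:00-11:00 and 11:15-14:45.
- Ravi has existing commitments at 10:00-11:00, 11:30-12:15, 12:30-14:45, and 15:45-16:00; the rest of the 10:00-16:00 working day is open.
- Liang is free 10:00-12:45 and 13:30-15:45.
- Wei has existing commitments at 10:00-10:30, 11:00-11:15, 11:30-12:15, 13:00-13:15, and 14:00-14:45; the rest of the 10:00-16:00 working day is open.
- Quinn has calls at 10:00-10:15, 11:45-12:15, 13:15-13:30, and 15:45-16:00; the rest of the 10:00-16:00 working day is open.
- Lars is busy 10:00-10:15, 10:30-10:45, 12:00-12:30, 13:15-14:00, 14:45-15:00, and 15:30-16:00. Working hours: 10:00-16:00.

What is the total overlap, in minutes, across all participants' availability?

Ravi free within 10:00–16:00: 11:00–11:30, 12:15–12:30, 14:45–15:45.
Wei free within 10:00–16:00: 10:30–11:00, 11:15–11:30, 12:15–13:00, 13:15–14:00, 14:45–16:00.
Quinn free within 10:00–16:00: 10:15–11:45, 12:15–13:15, 13:30–15:45.
Lars free within 10:00–16:00: 10:15–10:30, 10:45–12:00, 12:30–13:15, 14:00–14:45, 15:00–15:30.
Freya ∩ Ravi: 11:15–11:30, 12:15–12:30.
Freya ∩ Ravi ∩ Liang: 11:15–11:30, 12:15–12:30.
Freya ∩ Ravi ∩ Liang ∩ Wei: 11:15–11:30, 12:15–12:30.
Freya ∩ Ravi ∩ Liang ∩ Wei ∩ Quinn: 11:15–11:30, 12:15–12:30.
Freya ∩ Ravi ∩ Liang ∩ Wei ∩ Quinn ∩ Lars: 11:15–11:30.
Total common minutes: 15.

15 minutes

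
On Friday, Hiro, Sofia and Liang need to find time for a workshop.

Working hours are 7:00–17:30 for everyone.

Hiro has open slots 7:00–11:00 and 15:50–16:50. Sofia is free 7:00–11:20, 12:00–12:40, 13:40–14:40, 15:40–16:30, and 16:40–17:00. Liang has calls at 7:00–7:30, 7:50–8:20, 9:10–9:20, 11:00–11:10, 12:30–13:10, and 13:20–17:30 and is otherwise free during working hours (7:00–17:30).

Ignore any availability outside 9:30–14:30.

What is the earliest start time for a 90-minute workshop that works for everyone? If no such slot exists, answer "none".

Liang free within 07:00–17:30: 07:30–07:50, 08:20–09:10, 09:20–11:00, 11:10–12:30, 13:10–13:20.
Hiro ∩ Sofia: 07:00–11:00, 15:50–16:30, 16:40–16:50.
Hiro ∩ Sofia ∩ Liang: 07:30–07:50, 08:20–09:10, 09:20–11:00.
Restricted to 09:30–14:30: 09:30–11:00.
Windows ≥ 90 min: 09:30–11:00.
Earliest such window starts at 09:30.

09:30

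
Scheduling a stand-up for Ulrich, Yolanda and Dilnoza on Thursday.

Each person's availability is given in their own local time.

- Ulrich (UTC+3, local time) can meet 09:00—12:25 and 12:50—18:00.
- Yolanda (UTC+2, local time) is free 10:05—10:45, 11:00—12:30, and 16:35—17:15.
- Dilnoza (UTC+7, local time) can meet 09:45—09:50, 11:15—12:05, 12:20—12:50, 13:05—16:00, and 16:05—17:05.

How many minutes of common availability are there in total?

Ulrich → UTC: 06:00–09:25, 09:50–15:00.
Yolanda → UTC: 08:05–08:45, 09:00–10:30, 14:35–15:15.
Dilnoza → UTC: 02:45–02:50, 04:15–05:05, 05:20–05:50, 06:05–09:00, 09:05–10:05.
Ulrich ∩ Yolanda: 08:05–08:45, 09:00–09:25, 09:50–10:30, 14:35–15:00.
Ulrich ∩ Yolanda ∩ Dilnoza: 08:05–08:45, 09:05–09:25, 09:50–10:05.
Total common minutes: 40 + 20 + 15 = 75.

75 minutes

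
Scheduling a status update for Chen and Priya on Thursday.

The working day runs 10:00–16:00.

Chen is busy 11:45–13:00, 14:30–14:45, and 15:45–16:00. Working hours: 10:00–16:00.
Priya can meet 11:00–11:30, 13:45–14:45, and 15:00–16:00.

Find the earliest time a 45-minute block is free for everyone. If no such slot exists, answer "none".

Chen free within 10:00–16:00: 10:00–11:45, 13:00–14:30, 14:45–15:45.
Chen ∩ Priya: 11:00–11:30, 13:45–14:30, 15:00–15:45.
Windows ≥ 45 min: 13:45–14:30, 15:00–15:45.
Earliest such window starts at 13:45.

13:45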